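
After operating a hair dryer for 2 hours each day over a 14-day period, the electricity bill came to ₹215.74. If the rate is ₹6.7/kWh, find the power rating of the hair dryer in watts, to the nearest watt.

Energy = ₹215.74 ÷ ₹6.7/kWh = 32.2 kWh
Runtime = 2 h/day × 14 days = 28 h
Power = 32.2 kWh ÷ 28 h = 1.15 kW = 1150 W

1150 W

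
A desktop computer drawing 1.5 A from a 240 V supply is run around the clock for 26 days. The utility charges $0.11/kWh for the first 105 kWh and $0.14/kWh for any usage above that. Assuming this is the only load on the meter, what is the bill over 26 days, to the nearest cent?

Power = 1.5 A × 240 V = 360 W = 0.36 kW
Runtime = 24 h × 26 = 624 h
Energy = 0.36 kW × 624 h = 224.64 kWh
Tier 1 (0–105 kWh): 105 × $0.11 = $11.55
Above 105 kWh: 119.64 × $0.14 = $16.7496
Bill = $28.30

$28.30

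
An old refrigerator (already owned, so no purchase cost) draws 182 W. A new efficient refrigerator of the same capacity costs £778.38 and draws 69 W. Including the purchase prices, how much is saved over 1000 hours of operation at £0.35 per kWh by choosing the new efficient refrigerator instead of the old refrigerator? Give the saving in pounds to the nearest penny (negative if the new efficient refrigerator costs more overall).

old refrigerator: £0.00 + (182/1000) kW × 1000 h × £0.35 = £0.00 + £63.7 = £63.7
new efficient refrigerator: £778.38 + (69/1000) kW × 1000 h × £0.35 = £778.38 + £24.15 = £802.53
Saving = £63.7 − £802.53 = −£738.83

-£738.83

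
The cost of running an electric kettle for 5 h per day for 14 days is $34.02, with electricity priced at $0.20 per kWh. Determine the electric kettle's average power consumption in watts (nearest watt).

Energy = $34.02 ÷ $0.20/kWh = 170.1 kWh
Runtime = 5 h/day × 14 days = 70 h
Power = 170.1 kWh ÷ 70 h = 2.43 kW = 2430 W

2430 W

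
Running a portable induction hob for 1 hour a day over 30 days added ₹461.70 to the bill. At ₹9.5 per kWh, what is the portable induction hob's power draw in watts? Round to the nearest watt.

Energy = ₹461.70 ÷ ₹9.5/kWh = 48.6 kWh
Runtime = 1 h/day × 30 days = 30 h
Power = 48.6 kWh ÷ 30 h = 1.62 kW = 1620 W

1620 W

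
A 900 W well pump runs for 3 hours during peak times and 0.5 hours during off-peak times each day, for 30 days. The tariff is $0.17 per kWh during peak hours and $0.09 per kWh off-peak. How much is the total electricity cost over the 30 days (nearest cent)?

Peak energy = 0.9 kW × 3 h × 30 = 81 kWh
Off-peak energy = 0.9 kW × 0.5 h × 30 = 13.5 kWh
Cost = 81 × $0.17 + 13.5 × $0.09 = $13.77 + $1.215 = $14.99

$14.99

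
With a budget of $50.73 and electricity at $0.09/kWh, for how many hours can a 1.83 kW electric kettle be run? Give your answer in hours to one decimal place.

308.0 h

Energy available = $50.73 ÷ $0.09/kWh = 563.6667 kWh
Hours = 563.6667 kWh ÷ 1.83 kW = 308.0 h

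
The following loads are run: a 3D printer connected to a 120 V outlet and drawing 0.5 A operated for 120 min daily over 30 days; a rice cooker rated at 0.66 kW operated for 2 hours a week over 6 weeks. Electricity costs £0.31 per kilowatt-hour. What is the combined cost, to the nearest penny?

£3.57

3D printer: Power = 0.5 A × 120 V = 60 W = 0.06 kW
3D printer: Runtime = 120 min × 30 = 3600 min = 60 h
3D printer: 0.06 kW × 60 h = 3.6 kWh
rice cooker: Runtime = 2 h/week × 6 weeks = 12 h
rice cooker: 0.66 kW × 12 h = 7.92 kWh
Total energy = 11.52 kWh
Cost = 11.52 × £0.31 = £3.57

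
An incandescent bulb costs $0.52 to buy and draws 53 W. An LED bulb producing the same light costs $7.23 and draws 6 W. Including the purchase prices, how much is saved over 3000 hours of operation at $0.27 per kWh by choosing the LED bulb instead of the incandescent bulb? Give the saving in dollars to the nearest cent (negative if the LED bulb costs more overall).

incandescent bulb: $0.52 + (53/1000) kW × 3000 h × $0.27 = $0.52 + $42.93 = $43.45
LED bulb: $7.23 + (6/1000) kW × 3000 h × $0.27 = $7.23 + $4.86 = $12.09
Saving = $43.45 − $12.09 = $31.36

$31.36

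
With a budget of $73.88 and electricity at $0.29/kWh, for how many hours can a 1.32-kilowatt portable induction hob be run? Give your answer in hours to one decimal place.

193.0 h

Energy available = $73.88 ÷ $0.29/kWh = 254.7586 kWh
Hours = 254.7586 kWh ÷ 1.32 kW = 193.0 h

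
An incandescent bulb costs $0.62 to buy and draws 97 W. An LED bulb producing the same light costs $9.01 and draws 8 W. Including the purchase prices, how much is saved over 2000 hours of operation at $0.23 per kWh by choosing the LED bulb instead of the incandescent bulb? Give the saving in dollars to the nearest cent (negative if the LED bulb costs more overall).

$32.55

incandescent bulb: $0.62 + (97/1000) kW × 2000 h × $0.23 = $0.62 + $44.62 = $45.24
LED bulb: $9.01 + (8/1000) kW × 2000 h × $0.23 = $9.01 + $3.68 = $12.69
Saving = $45.24 − $12.69 = $32.55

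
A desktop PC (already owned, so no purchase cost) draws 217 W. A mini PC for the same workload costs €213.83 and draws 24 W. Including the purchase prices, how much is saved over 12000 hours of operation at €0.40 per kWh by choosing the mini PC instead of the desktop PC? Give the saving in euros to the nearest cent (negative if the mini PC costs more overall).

€712.57

desktop PC: €0.00 + (217/1000) kW × 12000 h × €0.40 = €0.00 + €1041.6 = €1041.6
mini PC: €213.83 + (24/1000) kW × 12000 h × €0.40 = €213.83 + €115.2 = €329.03
Saving = €1041.6 − €329.03 = €712.57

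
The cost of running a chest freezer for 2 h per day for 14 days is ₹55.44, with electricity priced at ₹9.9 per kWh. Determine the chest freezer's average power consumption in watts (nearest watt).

200 W

Energy = ₹55.44 ÷ ₹9.9/kWh = 5.6 kWh
Runtime = 2 h/day × 14 days = 28 h
Power = 5.6 kWh ÷ 28 h = 0.2 kW = 200 W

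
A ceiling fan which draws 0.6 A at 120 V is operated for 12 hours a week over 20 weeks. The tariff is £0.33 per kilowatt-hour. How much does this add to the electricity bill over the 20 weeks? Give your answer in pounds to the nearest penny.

Power = 0.6 A × 120 V = 72 W = 0.072 kW
Runtime = 12 h/week × 20 weeks = 240 h
Energy = 0.072 kW × 240 h = 17.28 kWh
Cost = 17.28 kWh × £0.33/kWh = £5.70

£5.70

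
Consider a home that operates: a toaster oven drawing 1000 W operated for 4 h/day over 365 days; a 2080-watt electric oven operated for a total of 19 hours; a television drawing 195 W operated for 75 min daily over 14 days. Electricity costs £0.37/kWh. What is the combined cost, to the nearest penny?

toaster oven: Runtime = 4 h/day × 365 days = 1460 h
toaster oven: 1 kW × 1460 h = 1460 kWh
electric oven: 2.08 kW × 19 h = 39.52 kWh
television: Runtime = 75 min × 14 = 1050 min = 17.5 h
television: 0.195 kW × 17.5 h = 3.4125 kWh
Total energy = 1502.9325 kWh
Cost = 1502.9325 × £0.37 = £556.09

£556.09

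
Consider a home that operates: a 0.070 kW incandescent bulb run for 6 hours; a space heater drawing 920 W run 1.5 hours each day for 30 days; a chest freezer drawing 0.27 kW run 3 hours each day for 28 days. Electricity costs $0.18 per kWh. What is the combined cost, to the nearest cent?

$11.61

incandescent bulb: 0.07 kW × 6 h = 0.42 kWh
space heater: Runtime = 1.5 h/day × 30 days = 45 h
space heater: 0.92 kW × 45 h = 41.4 kWh
chest freezer: Runtime = 3 h/day × 28 days = 84 h
chest freezer: 0.27 kW × 84 h = 22.68 kWh
Total energy = 64.5 kWh
Cost = 64.5 × $0.18 = $11.61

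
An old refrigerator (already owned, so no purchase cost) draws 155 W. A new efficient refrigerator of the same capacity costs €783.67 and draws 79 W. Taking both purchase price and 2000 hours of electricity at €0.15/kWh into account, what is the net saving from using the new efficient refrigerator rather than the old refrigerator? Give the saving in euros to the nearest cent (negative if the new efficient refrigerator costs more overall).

old refrigerator: €0.00 + (155/1000) kW × 2000 h × €0.15 = €0.00 + €46.5 = €46.5
new efficient refrigerator: €783.67 + (79/1000) kW × 2000 h × €0.15 = €783.67 + €23.7 = €807.37
Saving = €46.5 − €807.37 = −€760.87

-€760.87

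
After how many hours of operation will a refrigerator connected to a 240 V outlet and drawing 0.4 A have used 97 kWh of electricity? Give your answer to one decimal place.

1010.4 h

Power = 0.4 A × 240 V = 96 W = 0.096 kW
Hours = 97 kWh ÷ 0.096 kW = 1010.4 h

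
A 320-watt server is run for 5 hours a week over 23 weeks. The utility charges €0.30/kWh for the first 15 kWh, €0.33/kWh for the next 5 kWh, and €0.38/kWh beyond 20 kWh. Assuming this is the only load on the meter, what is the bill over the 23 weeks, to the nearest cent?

Runtime = 5 h/week × 23 weeks = 115 h
Energy = 0.32 kW × 115 h = 36.8 kWh
Tier 1 (0–15 kWh): 15 × €0.30 = €4.5
Tier 2 (15–20 kWh): 5 × €0.33 = €1.65
Above 20 kWh: 16.8 × €0.38 = €6.384
Bill = €12.53

€12.53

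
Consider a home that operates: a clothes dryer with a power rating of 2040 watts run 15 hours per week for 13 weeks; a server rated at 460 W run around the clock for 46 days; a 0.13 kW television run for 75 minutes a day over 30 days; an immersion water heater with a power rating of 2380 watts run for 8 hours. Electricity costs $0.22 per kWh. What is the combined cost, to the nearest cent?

clothes dryer: Runtime = 15 h/week × 13 weeks = 195 h
clothes dryer: 2.04 kW × 195 h = 397.8 kWh
server: Runtime = 24 h × 46 = 1104 h
server: 0.46 kW × 1104 h = 507.84 kWh
television: Runtime = 75 min × 30 = 2250 min = 37.5 h
television: 0.13 kW × 37.5 h = 4.875 kWh
immersion water heater: 2.38 kW × 8 h = 19.04 kWh
Total energy = 929.555 kWh
Cost = 929.555 × $0.22 = $204.50

$204.50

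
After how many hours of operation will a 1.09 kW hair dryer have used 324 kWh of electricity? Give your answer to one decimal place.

297.2 h

Hours = 324 kWh ÷ 1.09 kW = 297.2 h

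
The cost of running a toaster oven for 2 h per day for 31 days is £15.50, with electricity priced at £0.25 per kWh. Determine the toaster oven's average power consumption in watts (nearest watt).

1000 W

Energy = £15.50 ÷ £0.25/kWh = 62 kWh
Runtime = 2 h/day × 31 days = 62 h
Power = 62 kWh ÷ 62 h = 1 kW = 1000 W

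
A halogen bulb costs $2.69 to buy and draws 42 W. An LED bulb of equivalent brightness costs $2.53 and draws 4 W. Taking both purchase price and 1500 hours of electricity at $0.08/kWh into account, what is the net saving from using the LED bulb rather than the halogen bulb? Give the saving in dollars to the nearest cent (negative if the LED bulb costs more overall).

$4.72

halogen bulb: $2.69 + (42/1000) kW × 1500 h × $0.08 = $2.69 + $5.04 = $7.73
LED bulb: $2.53 + (4/1000) kW × 1500 h × $0.08 = $2.53 + $0.48 = $3.01
Saving = $7.73 − $3.01 = $4.72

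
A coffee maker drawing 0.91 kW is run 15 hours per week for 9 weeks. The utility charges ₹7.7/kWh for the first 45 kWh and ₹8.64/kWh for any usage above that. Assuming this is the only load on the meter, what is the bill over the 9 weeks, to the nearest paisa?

₹1019.12

Runtime = 15 h/week × 9 weeks = 135 h
Energy = 0.91 kW × 135 h = 122.85 kWh
Tier 1 (0–45 kWh): 45 × ₹7.7 = ₹346.5
Above 45 kWh: 77.85 × ₹8.64 = ₹672.624
Bill = ₹1019.12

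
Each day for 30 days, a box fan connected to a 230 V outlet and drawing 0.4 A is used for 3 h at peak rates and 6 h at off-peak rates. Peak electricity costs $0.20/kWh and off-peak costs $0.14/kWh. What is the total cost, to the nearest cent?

$3.97

Power = 0.4 A × 230 V = 92 W = 0.092 kW
Peak energy = 0.092 kW × 3 h × 30 = 8.28 kWh
Off-peak energy = 0.092 kW × 6 h × 30 = 16.56 kWh
Cost = 8.28 × $0.20 + 16.56 × $0.14 = $1.656 + $2.3184 = $3.97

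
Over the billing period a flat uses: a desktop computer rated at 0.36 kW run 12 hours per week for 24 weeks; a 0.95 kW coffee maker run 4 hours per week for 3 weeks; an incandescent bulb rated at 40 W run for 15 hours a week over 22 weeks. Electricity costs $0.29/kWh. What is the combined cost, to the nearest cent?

desktop computer: Runtime = 12 h/week × 24 weeks = 288 h
desktop computer: 0.36 kW × 288 h = 103.68 kWh
coffee maker: Runtime = 4 h/week × 3 weeks = 12 h
coffee maker: 0.95 kW × 12 h = 11.4 kWh
incandescent bulb: Runtime = 15 h/week × 22 weeks = 330 h
incandescent bulb: 0.04 kW × 330 h = 13.2 kWh
Total energy = 128.28 kWh
Cost = 128.28 × $0.29 = $37.20

$37.20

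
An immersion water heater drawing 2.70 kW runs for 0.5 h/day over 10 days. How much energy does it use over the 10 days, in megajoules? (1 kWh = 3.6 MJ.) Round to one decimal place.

48.6 MJ

Runtime = 0.5 h/day × 10 days = 5 h
Energy = 2.7 kW × 5 h = 13.5 kWh
= 13.5 × 3.6 MJ = 48.6 MJ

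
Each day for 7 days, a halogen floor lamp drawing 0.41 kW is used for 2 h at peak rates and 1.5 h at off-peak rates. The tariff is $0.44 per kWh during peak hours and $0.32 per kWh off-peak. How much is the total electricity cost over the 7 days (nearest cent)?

$3.90

Peak energy = 0.41 kW × 2 h × 7 = 5.74 kWh
Off-peak energy = 0.41 kW × 1.5 h × 7 = 4.305 kWh
Cost = 5.74 × $0.44 + 4.305 × $0.32 = $2.5256 + $1.3776 = $3.90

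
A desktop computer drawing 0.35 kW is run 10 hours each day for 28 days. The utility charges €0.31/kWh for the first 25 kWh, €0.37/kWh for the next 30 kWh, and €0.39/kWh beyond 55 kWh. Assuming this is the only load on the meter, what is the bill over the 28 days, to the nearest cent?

Runtime = 10 h/day × 28 days = 280 h
Energy = 0.35 kW × 280 h = 98 kWh
Tier 1 (0–25 kWh): 25 × €0.31 = €7.75
Tier 2 (25–55 kWh): 30 × €0.37 = €11.1
Above 55 kWh: 43 × €0.39 = €16.77
Bill = €35.62

€35.62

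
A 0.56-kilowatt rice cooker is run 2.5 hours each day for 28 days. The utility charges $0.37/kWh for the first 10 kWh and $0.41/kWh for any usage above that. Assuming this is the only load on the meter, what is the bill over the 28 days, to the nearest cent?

$15.67

Runtime = 2.5 h/day × 28 days = 70 h
Energy = 0.56 kW × 70 h = 39.2 kWh
Tier 1 (0–10 kWh): 10 × $0.37 = $3.7
Above 10 kWh: 29.2 × $0.41 = $11.972
Bill = $15.67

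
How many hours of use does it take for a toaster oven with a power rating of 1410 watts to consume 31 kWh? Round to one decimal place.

Hours = 31 kWh ÷ 1.41 kW = 22.0 h

22.0 h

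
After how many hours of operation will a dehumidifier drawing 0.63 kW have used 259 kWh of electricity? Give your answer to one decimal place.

Hours = 259 kWh ÷ 0.63 kW = 411.1 h

411.1 h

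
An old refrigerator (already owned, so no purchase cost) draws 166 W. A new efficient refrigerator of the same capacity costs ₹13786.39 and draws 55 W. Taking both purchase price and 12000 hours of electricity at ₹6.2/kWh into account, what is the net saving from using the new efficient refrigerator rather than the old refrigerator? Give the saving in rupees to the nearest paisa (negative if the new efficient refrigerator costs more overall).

-₹5527.99

old refrigerator: ₹0.00 + (166/1000) kW × 12000 h × ₹6.2 = ₹0.00 + ₹12350.4 = ₹12350.4
new efficient refrigerator: ₹13786.39 + (55/1000) kW × 12000 h × ₹6.2 = ₹13786.39 + ₹4092 = ₹17878.39
Saving = ₹12350.4 − ₹17878.39 = −₹5527.99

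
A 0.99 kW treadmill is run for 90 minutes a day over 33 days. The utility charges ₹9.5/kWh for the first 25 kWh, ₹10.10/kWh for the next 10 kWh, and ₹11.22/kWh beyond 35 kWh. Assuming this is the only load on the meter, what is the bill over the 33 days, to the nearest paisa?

Runtime = 90 min × 33 = 2970 min = 49.5 h
Energy = 0.99 kW × 49.5 h = 49.005 kWh
Tier 1 (0–25 kWh): 25 × ₹9.5 = ₹237.5
Tier 2 (25–35 kWh): 10 × ₹10.10 = ₹101
Above 35 kWh: 14.005 × ₹11.22 = ₹157.1361
Bill = ₹495.64

₹495.64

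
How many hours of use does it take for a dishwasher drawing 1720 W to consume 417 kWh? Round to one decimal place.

Hours = 417 kWh ÷ 1.72 kW = 242.4 h

242.4 h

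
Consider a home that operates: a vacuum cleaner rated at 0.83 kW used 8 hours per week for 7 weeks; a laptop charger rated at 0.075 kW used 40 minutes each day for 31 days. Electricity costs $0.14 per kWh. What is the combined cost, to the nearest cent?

$6.72

vacuum cleaner: Runtime = 8 h/week × 7 weeks = 56 h
vacuum cleaner: 0.83 kW × 56 h = 46.48 kWh
laptop charger: Runtime = 40 min × 31 = 1240 min = 20.666666… h
laptop charger: 0.075 kW × 20.666666… h = 1.55 kWh
Total energy = 48.03 kWh
Cost = 48.03 × $0.14 = $6.72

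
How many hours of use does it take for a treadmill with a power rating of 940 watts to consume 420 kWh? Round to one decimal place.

446.8 h

Hours = 420 kWh ÷ 0.94 kW = 446.8 h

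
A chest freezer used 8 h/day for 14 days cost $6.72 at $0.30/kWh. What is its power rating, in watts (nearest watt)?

Energy = $6.72 ÷ $0.30/kWh = 22.4 kWh
Runtime = 8 h/day × 14 days = 112 h
Power = 22.4 kWh ÷ 112 h = 0.2 kW = 200 W

200 W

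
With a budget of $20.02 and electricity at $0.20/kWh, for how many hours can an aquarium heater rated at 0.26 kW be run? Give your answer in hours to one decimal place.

385.0 h

Energy available = $20.02 ÷ $0.20/kWh = 100.1 kWh
Hours = 100.1 kWh ÷ 0.26 kW = 385.0 h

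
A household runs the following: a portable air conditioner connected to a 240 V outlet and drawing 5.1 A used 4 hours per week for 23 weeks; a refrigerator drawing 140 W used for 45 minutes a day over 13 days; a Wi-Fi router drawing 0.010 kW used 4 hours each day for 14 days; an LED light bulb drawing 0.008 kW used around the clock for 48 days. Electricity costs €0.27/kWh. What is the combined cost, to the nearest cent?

portable air conditioner: Power = 5.1 A × 240 V = 1224 W = 1.224 kW
portable air conditioner: Runtime = 4 h/week × 23 weeks = 92 h
portable air conditioner: 1.224 kW × 92 h = 112.608 kWh
refrigerator: Runtime = 45 min × 13 = 585 min = 9.75 h
refrigerator: 0.14 kW × 9.75 h = 1.365 kWh
Wi-Fi router: Runtime = 4 h/day × 14 days = 56 h
Wi-Fi router: 0.01 kW × 56 h = 0.56 kWh
LED light bulb: Runtime = 24 h × 48 = 1152 h
LED light bulb: 0.008 kW × 1152 h = 9.216 kWh
Total energy = 123.749 kWh
Cost = 123.749 × €0.27 = €33.41

€33.41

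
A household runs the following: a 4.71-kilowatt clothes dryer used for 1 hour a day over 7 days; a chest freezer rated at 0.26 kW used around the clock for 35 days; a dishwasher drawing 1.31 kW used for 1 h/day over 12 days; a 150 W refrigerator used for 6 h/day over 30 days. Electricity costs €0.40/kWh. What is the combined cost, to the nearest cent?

clothes dryer: Runtime = 1 h/day × 7 days = 7 h
clothes dryer: 4.71 kW × 7 h = 32.97 kWh
chest freezer: Runtime = 24 h × 35 = 840 h
chest freezer: 0.26 kW × 840 h = 218.4 kWh
dishwasher: Runtime = 1 h/day × 12 days = 12 h
dishwasher: 1.31 kW × 12 h = 15.72 kWh
refrigerator: Runtime = 6 h/day × 30 days = 180 h
refrigerator: 0.15 kW × 180 h = 27 kWh
Total energy = 294.09 kWh
Cost = 294.09 × €0.40 = €117.64

€117.64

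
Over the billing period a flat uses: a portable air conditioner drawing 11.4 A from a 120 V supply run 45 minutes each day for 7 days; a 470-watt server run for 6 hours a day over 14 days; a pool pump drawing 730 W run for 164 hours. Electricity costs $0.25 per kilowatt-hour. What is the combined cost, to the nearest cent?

$41.60

portable air conditioner: Power = 11.4 A × 120 V = 1368 W = 1.368 kW
portable air conditioner: Runtime = 45 min × 7 = 315 min = 5.25 h
portable air conditioner: 1.368 kW × 5.25 h = 7.182 kWh
server: Runtime = 6 h/day × 14 days = 84 h
server: 0.47 kW × 84 h = 39.48 kWh
pool pump: 0.73 kW × 164 h = 119.72 kWh
Total energy = 166.382 kWh
Cost = 166.382 × $0.25 = $41.60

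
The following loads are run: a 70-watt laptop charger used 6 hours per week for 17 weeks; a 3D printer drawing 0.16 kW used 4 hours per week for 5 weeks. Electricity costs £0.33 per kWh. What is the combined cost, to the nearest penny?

laptop charger: Runtime = 6 h/week × 17 weeks = 102 h
laptop charger: 0.07 kW × 102 h = 7.14 kWh
3D printer: Runtime = 4 h/week × 5 weeks = 20 h
3D printer: 0.16 kW × 20 h = 3.2 kWh
Total energy = 10.34 kWh
Cost = 10.34 × £0.33 = £3.41

£3.41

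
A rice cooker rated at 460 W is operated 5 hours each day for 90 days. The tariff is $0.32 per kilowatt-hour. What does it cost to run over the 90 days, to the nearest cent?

Runtime = 5 h/day × 90 days = 450 h
Energy = 0.46 kW × 450 h = 207 kWh
Cost = 207 kWh × $0.32/kWh = $66.24

$66.24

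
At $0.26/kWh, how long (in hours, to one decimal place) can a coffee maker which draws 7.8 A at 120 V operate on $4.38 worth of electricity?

Power = 7.8 A × 120 V = 936 W = 0.936 kW
Energy available = $4.38 ÷ $0.26/kWh = 16.8462 kWh
Hours = 16.8462 kWh ÷ 0.936 kW = 18.0 h

18.0 h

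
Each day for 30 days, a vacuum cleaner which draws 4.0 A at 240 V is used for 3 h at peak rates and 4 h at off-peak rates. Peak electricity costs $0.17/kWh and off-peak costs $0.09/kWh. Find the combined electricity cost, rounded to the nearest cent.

$25.06

Power = 4.0 A × 240 V = 960 W = 0.96 kW
Peak energy = 0.96 kW × 3 h × 30 = 86.4 kWh
Off-peak energy = 0.96 kW × 4 h × 30 = 115.2 kWh
Cost = 86.4 × $0.17 + 115.2 × $0.09 = $14.688 + $10.368 = $25.06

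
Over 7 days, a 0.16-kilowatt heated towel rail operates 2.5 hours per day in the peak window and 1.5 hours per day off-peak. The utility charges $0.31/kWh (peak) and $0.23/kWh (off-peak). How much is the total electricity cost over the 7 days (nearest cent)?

Peak energy = 0.16 kW × 2.5 h × 7 = 2.8 kWh
Off-peak energy = 0.16 kW × 1.5 h × 7 = 1.68 kWh
Cost = 2.8 × $0.31 + 1.68 × $0.23 = $0.868 + $0.3864 = $1.25

$1.25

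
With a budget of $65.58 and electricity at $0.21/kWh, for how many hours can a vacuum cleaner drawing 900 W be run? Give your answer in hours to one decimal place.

347.0 h

Energy available = $65.58 ÷ $0.21/kWh = 312.2857 kWh
Hours = 312.2857 kWh ÷ 0.9 kW = 347.0 h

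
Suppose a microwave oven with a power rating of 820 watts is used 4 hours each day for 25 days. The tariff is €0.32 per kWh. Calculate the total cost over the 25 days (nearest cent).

€26.24

Runtime = 4 h/day × 25 days = 100 h
Energy = 0.82 kW × 100 h = 82 kWh
Cost = 82 kWh × €0.32/kWh = €26.24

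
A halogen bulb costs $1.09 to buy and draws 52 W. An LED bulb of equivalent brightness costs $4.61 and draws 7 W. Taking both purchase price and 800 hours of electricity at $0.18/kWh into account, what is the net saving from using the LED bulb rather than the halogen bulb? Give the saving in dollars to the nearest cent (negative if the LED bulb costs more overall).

halogen bulb: $1.09 + (52/1000) kW × 800 h × $0.18 = $1.09 + $7.488 = $8.578
LED bulb: $4.61 + (7/1000) kW × 800 h × $0.18 = $4.61 + $1.008 = $5.618
Saving = $8.578 − $5.618 = $2.96

$2.96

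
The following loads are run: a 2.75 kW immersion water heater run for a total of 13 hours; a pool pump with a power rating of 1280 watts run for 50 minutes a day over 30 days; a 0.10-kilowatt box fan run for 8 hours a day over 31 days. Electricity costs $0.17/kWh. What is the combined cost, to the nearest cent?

immersion water heater: 2.75 kW × 13 h = 35.75 kWh
pool pump: Runtime = 50 min × 30 = 1500 min = 25 h
pool pump: 1.28 kW × 25 h = 32 kWh
box fan: Runtime = 8 h/day × 31 days = 248 h
box fan: 0.1 kW × 248 h = 24.8 kWh
Total energy = 92.55 kWh
Cost = 92.55 × $0.17 = $15.73

$15.73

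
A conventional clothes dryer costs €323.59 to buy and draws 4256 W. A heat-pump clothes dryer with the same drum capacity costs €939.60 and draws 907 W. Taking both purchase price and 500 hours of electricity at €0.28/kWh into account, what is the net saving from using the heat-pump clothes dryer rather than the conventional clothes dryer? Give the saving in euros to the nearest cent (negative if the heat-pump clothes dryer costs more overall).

-€147.15

conventional clothes dryer: €323.59 + (4256/1000) kW × 500 h × €0.28 = €323.59 + €595.84 = €919.43
heat-pump clothes dryer: €939.60 + (907/1000) kW × 500 h × €0.28 = €939.60 + €126.98 = €1066.58
Saving = €919.43 − €1066.58 = −€147.15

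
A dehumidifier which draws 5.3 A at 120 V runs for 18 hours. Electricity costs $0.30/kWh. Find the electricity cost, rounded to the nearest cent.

$3.43

Power = 5.3 A × 120 V = 636 W = 0.636 kW
Energy = 0.636 kW × 18 h = 11.448 kWh
Cost = 11.448 kWh × $0.30/kWh = $3.43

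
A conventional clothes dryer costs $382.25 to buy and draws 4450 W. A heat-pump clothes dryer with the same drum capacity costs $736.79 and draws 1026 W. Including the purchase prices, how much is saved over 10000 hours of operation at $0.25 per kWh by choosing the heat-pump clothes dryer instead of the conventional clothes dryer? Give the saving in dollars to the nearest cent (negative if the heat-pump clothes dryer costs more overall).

$8205.46

conventional clothes dryer: $382.25 + (4450/1000) kW × 10000 h × $0.25 = $382.25 + $11125 = $11507.25
heat-pump clothes dryer: $736.79 + (1026/1000) kW × 10000 h × $0.25 = $736.79 + $2565 = $3301.79
Saving = $11507.25 − $3301.79 = $8205.46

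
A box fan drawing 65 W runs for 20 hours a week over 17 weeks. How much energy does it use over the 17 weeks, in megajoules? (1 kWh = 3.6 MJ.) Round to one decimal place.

79.6 MJ

Runtime = 20 h/week × 17 weeks = 340 h
Energy = 0.065 kW × 340 h = 22.1 kWh
= 22.1 × 3.6 MJ = 79.6 MJ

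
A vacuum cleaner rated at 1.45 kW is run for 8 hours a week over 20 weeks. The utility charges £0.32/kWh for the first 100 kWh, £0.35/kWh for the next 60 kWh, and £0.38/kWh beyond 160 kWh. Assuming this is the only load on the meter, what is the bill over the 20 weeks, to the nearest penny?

£80.36

Runtime = 8 h/week × 20 weeks = 160 h
Energy = 1.45 kW × 160 h = 232 kWh
Tier 1 (0–100 kWh): 100 × £0.32 = £32
Tier 2 (100–160 kWh): 60 × £0.35 = £21
Above 160 kWh: 72 × £0.38 = £27.36
Bill = £80.36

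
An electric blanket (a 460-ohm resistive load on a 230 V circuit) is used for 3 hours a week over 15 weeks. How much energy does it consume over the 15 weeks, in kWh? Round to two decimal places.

5.18 kWh

Power = V²/R = 230²/460 = 115 W = 0.115 kW
Runtime = 3 h/week × 15 weeks = 45 h
Energy = 0.115 kW × 45 h = 5.175 kWh ≈ 5.18 kWh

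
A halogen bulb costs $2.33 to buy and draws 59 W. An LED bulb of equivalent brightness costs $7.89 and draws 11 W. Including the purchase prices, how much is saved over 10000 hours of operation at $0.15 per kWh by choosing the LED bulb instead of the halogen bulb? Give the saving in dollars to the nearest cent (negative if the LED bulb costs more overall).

halogen bulb: $2.33 + (59/1000) kW × 10000 h × $0.15 = $2.33 + $88.5 = $90.83
LED bulb: $7.89 + (11/1000) kW × 10000 h × $0.15 = $7.89 + $16.5 = $24.39
Saving = $90.83 − $24.39 = $66.44

$66.44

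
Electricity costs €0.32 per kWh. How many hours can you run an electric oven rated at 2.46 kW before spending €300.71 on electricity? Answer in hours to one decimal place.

382.0 h

Energy available = €300.71 ÷ €0.32/kWh = 939.7188 kWh
Hours = 939.7188 kWh ÷ 2.46 kW = 382.0 h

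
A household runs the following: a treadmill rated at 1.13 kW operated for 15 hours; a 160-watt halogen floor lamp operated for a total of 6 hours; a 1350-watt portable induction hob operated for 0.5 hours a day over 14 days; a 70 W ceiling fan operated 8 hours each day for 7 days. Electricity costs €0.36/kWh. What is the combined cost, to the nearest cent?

€11.26

treadmill: 1.13 kW × 15 h = 16.95 kWh
halogen floor lamp: 0.16 kW × 6 h = 0.96 kWh
portable induction hob: Runtime = 0.5 h/day × 14 days = 7 h
portable induction hob: 1.35 kW × 7 h = 9.45 kWh
ceiling fan: Runtime = 8 h/day × 7 days = 56 h
ceiling fan: 0.07 kW × 56 h = 3.92 kWh
Total energy = 31.28 kWh
Cost = 31.28 × €0.36 = €11.26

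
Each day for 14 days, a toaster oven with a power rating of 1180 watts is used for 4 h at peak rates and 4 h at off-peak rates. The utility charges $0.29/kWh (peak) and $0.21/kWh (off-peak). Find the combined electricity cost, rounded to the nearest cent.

Peak energy = 1.18 kW × 4 h × 14 = 66.08 kWh
Off-peak energy = 1.18 kW × 4 h × 14 = 66.08 kWh
Cost = 66.08 × $0.29 + 66.08 × $0.21 = $19.1632 + $13.8768 = $33.04

$33.04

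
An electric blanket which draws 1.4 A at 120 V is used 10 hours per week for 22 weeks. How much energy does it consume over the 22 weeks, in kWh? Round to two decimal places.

36.96 kWh

Power = 1.4 A × 120 V = 168 W = 0.168 kW
Runtime = 10 h/week × 22 weeks = 220 h
Energy = 0.168 kW × 220 h = 36.96 kWh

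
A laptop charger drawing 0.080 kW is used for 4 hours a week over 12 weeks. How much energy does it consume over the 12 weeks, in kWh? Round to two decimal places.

Runtime = 4 h/week × 12 weeks = 48 h
Energy = 0.08 kW × 48 h = 3.84 kWh

3.84 kWh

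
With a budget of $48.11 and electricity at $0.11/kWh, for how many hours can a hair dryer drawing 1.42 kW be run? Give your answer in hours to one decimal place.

Energy available = $48.11 ÷ $0.11/kWh = 437.3636 kWh
Hours = 437.3636 kWh ÷ 1.42 kW = 308.0 h

308.0 h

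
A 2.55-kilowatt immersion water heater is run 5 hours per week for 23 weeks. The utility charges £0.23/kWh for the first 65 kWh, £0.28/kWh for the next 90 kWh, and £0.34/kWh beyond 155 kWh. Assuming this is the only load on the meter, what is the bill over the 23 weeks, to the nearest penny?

£87.16

Runtime = 5 h/week × 23 weeks = 115 h
Energy = 2.55 kW × 115 h = 293.25 kWh
Tier 1 (0–65 kWh): 65 × £0.23 = £14.95
Tier 2 (65–155 kWh): 90 × £0.28 = £25.2
Above 155 kWh: 138.25 × £0.34 = £47.005
Bill = £87.16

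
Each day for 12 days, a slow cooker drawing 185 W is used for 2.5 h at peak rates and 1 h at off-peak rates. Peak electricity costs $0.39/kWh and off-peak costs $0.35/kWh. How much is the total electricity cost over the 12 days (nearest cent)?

$2.94

Peak energy = 0.185 kW × 2.5 h × 12 = 5.55 kWh
Off-peak energy = 0.185 kW × 1 h × 12 = 2.22 kWh
Cost = 5.55 × $0.39 + 2.22 × $0.35 = $2.1645 + $0.777 = $2.94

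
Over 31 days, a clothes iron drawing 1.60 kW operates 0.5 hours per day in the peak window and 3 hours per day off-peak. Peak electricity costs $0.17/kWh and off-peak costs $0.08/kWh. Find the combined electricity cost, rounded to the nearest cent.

$16.12

Peak energy = 1.6 kW × 0.5 h × 31 = 24.8 kWh
Off-peak energy = 1.6 kW × 3 h × 31 = 148.8 kWh
Cost = 24.8 × $0.17 + 148.8 × $0.08 = $4.216 + $11.904 = $16.12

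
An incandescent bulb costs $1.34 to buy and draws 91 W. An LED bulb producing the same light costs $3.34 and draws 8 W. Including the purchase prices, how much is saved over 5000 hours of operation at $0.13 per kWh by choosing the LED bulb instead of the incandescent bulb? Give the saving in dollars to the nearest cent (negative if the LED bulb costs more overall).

$51.95

incandescent bulb: $1.34 + (91/1000) kW × 5000 h × $0.13 = $1.34 + $59.15 = $60.49
LED bulb: $3.34 + (8/1000) kW × 5000 h × $0.13 = $3.34 + $5.2 = $8.54
Saving = $60.49 − $8.54 = $51.95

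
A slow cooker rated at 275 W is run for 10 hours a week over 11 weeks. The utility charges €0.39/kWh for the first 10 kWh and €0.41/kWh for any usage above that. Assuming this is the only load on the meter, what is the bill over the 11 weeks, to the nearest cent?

€12.20

Runtime = 10 h/week × 11 weeks = 110 h
Energy = 0.275 kW × 110 h = 30.25 kWh
Tier 1 (0–10 kWh): 10 × €0.39 = €3.9
Above 10 kWh: 20.25 × €0.41 = €8.3025
Bill = €12.20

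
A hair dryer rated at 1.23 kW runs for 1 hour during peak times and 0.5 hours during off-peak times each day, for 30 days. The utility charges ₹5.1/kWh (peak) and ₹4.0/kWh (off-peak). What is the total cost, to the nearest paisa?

₹261.99

Peak energy = 1.23 kW × 1 h × 30 = 36.9 kWh
Off-peak energy = 1.23 kW × 0.5 h × 30 = 18.45 kWh
Cost = 36.9 × ₹5.1 + 18.45 × ₹4.0 = ₹188.19 + ₹73.8 = ₹261.99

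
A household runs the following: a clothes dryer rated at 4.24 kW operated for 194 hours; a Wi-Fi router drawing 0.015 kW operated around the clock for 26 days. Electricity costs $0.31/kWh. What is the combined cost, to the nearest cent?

clothes dryer: 4.24 kW × 194 h = 822.56 kWh
Wi-Fi router: Runtime = 24 h × 26 = 624 h
Wi-Fi router: 0.015 kW × 624 h = 9.36 kWh
Total energy = 831.92 kWh
Cost = 831.92 × $0.31 = $257.90

$257.90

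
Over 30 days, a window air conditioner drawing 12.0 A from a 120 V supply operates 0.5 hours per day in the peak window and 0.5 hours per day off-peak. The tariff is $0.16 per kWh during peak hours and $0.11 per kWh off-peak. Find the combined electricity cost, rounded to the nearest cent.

Power = 12.0 A × 120 V = 1440 W = 1.44 kW
Peak energy = 1.44 kW × 0.5 h × 30 = 21.6 kWh
Off-peak energy = 1.44 kW × 0.5 h × 30 = 21.6 kWh
Cost = 21.6 × $0.16 + 21.6 × $0.11 = $3.456 + $2.376 = $5.83

$5.83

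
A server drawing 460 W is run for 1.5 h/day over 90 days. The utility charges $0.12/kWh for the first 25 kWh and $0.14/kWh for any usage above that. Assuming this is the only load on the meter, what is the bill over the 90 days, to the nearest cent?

Runtime = 1.5 h/day × 90 days = 135 h
Energy = 0.46 kW × 135 h = 62.1 kWh
Tier 1 (0–25 kWh): 25 × $0.12 = $3
Above 25 kWh: 37.1 × $0.14 = $5.194
Bill = $8.19

$8.19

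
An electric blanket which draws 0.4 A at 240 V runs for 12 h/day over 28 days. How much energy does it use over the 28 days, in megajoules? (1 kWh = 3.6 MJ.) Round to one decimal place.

116.1 MJ

Power = 0.4 A × 240 V = 96 W = 0.096 kW
Runtime = 12 h/day × 28 days = 336 h
Energy = 0.096 kW × 336 h = 32.256 kWh
= 32.256 × 3.6 MJ = 116.1 MJ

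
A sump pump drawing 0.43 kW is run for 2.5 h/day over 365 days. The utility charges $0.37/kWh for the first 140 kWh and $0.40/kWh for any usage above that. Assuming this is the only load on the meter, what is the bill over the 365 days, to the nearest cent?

Runtime = 2.5 h/day × 365 days = 912.5 h
Energy = 0.43 kW × 912.5 h = 392.375 kWh
Tier 1 (0–140 kWh): 140 × $0.37 = $51.8
Above 140 kWh: 252.375 × $0.40 = $100.95
Bill = $152.75

$152.75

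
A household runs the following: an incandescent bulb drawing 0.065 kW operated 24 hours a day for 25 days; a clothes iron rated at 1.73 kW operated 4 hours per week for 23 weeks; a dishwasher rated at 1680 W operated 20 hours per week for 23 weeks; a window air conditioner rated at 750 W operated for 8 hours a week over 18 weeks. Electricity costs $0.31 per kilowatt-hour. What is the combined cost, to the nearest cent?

incandescent bulb: Runtime = 24 h × 25 = 600 h
incandescent bulb: 0.065 kW × 600 h = 39 kWh
clothes iron: Runtime = 4 h/week × 23 weeks = 92 h
clothes iron: 1.73 kW × 92 h = 159.16 kWh
dishwasher: Runtime = 20 h/week × 23 weeks = 460 h
dishwasher: 1.68 kW × 460 h = 772.8 kWh
window air conditioner: Runtime = 8 h/week × 18 weeks = 144 h
window air conditioner: 0.75 kW × 144 h = 108 kWh
Total energy = 1078.96 kWh
Cost = 1078.96 × $0.31 = $334.48

$334.48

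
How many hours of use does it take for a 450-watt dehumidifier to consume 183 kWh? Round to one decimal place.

406.7 h

Hours = 183 kWh ÷ 0.45 kW = 406.7 h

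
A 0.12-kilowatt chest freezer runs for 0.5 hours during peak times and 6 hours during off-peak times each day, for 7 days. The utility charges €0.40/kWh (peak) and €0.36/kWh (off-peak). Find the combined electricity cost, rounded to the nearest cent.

€1.98

Peak energy = 0.12 kW × 0.5 h × 7 = 0.42 kWh
Off-peak energy = 0.12 kW × 6 h × 7 = 5.04 kWh
Cost = 0.42 × €0.40 + 5.04 × €0.36 = €0.168 + €1.8144 = €1.98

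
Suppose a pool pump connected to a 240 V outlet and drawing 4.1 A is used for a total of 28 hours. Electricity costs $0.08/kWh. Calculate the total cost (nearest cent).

Power = 4.1 A × 240 V = 984 W = 0.984 kW
Energy = 0.984 kW × 28 h = 27.552 kWh
Cost = 27.552 kWh × $0.08/kWh = $2.20

$2.20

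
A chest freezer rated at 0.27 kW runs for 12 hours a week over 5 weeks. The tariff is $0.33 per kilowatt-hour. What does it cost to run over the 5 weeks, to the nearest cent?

$5.35

Runtime = 12 h/week × 5 weeks = 60 h
Energy = 0.27 kW × 60 h = 16.2 kWh
Cost = 16.2 kWh × $0.33/kWh = $5.35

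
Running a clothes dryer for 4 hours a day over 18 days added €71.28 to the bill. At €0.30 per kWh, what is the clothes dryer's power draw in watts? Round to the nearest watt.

3300 W

Energy = €71.28 ÷ €0.30/kWh = 237.6 kWh
Runtime = 4 h/day × 18 days = 72 h
Power = 237.6 kWh ÷ 72 h = 3.3 kW = 3300 W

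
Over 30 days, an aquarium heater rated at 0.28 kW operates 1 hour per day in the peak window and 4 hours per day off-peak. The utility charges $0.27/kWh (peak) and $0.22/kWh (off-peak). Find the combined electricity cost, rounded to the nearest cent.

$9.66

Peak energy = 0.28 kW × 1 h × 30 = 8.4 kWh
Off-peak energy = 0.28 kW × 4 h × 30 = 33.6 kWh
Cost = 8.4 × $0.27 + 33.6 × $0.22 = $2.268 + $7.392 = $9.66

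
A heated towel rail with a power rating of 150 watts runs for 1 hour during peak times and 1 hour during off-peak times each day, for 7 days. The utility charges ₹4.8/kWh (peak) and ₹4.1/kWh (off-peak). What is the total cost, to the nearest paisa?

₹9.35

Peak energy = 0.15 kW × 1 h × 7 = 1.05 kWh
Off-peak energy = 0.15 kW × 1 h × 7 = 1.05 kWh
Cost = 1.05 × ₹4.8 + 1.05 × ₹4.1 = ₹5.04 + ₹4.305 = ₹9.35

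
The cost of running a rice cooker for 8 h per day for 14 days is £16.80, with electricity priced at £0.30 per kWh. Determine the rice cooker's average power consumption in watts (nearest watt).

500 W

Energy = £16.80 ÷ £0.30/kWh = 56 kWh
Runtime = 8 h/day × 14 days = 112 h
Power = 56 kWh ÷ 112 h = 0.5 kW = 500 W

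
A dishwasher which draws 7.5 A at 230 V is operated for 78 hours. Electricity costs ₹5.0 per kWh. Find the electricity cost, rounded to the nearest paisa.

Power = 7.5 A × 230 V = 1725 W = 1.725 kW
Energy = 1.725 kW × 78 h = 134.55 kWh
Cost = 134.55 kWh × ₹5.0/kWh = ₹672.75

₹672.75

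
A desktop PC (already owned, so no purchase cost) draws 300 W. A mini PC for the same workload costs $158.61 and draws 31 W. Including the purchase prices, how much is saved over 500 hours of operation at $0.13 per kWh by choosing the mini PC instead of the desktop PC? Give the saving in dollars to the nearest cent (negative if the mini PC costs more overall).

desktop PC: $0.00 + (300/1000) kW × 500 h × $0.13 = $0.00 + $19.5 = $19.5
mini PC: $158.61 + (31/1000) kW × 500 h × $0.13 = $158.61 + $2.015 = $160.625
Saving = $19.5 − $160.625 = −$141.125 → -$141.13

-$141.13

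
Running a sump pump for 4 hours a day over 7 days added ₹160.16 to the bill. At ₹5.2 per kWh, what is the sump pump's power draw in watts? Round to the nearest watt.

1100 W

Energy = ₹160.16 ÷ ₹5.2/kWh = 30.8 kWh
Runtime = 4 h/day × 7 days = 28 h
Power = 30.8 kWh ÷ 28 h = 1.1 kW = 1100 W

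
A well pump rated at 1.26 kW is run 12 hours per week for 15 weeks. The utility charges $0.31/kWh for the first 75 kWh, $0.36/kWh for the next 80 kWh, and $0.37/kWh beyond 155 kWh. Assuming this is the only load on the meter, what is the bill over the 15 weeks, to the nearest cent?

Runtime = 12 h/week × 15 weeks = 180 h
Energy = 1.26 kW × 180 h = 226.8 kWh
Tier 1 (0–75 kWh): 75 × $0.31 = $23.25
Tier 2 (75–155 kWh): 80 × $0.36 = $28.8
Above 155 kWh: 71.8 × $0.37 = $26.566
Bill = $78.62

$78.62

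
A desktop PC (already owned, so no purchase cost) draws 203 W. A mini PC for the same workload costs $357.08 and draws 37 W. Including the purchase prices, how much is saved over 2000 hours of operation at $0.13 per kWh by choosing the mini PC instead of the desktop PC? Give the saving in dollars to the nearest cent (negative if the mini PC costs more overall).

desktop PC: $0.00 + (203/1000) kW × 2000 h × $0.13 = $0.00 + $52.78 = $52.78
mini PC: $357.08 + (37/1000) kW × 2000 h × $0.13 = $357.08 + $9.62 = $366.7
Saving = $52.78 − $366.7 = −$313.92

-$313.92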